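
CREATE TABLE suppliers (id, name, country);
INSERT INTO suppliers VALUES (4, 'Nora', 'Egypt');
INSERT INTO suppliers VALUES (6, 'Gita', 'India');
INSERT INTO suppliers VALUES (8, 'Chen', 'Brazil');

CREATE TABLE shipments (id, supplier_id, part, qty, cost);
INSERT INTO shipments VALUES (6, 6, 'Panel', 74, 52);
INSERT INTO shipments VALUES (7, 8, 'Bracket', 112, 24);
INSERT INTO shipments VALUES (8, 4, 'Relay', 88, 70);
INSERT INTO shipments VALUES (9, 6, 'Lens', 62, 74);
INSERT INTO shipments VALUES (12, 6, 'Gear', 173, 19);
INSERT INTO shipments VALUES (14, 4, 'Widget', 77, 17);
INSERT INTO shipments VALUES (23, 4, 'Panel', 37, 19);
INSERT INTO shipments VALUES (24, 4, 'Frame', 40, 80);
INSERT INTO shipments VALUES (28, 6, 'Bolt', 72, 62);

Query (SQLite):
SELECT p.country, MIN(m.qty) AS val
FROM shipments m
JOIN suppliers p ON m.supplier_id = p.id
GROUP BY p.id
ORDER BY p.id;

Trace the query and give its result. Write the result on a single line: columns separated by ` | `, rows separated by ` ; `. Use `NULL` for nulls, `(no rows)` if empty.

Join each shipments row to its suppliers via supplier_id.
Group joined rows by suppliers.id; compute MIN(m.qty) per group.
  4: ids {8, 14, 23, 24} → MIN(m.qty)=37
  6: ids {6, 9, 12, 28} → MIN(m.qty)=62
  8: ids {7} → MIN(m.qty)=112

Egypt | 37 ; India | 62 ; Brazil | 112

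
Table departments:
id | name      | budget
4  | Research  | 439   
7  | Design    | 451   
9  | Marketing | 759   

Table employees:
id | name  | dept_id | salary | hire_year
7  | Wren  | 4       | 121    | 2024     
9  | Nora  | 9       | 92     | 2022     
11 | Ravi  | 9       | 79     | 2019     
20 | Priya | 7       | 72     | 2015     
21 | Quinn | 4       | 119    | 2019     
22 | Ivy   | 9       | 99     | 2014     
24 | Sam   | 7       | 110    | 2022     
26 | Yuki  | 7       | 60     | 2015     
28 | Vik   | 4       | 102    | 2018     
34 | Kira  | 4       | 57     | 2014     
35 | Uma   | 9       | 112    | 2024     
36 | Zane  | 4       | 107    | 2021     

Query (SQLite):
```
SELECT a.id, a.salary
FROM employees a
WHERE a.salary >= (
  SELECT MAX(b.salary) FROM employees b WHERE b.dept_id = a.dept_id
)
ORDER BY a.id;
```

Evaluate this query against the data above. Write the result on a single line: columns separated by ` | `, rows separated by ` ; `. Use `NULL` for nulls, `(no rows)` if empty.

For each employees row a, compute MAX(salary) over rows sharing a.dept_id.
Keep row a if a.salary >= that per-group MAX.
  dept_id=4: MAX(salary) = 121
  dept_id=7: MAX(salary) = 110
  dept_id=9: MAX(salary) = 112

7 | 121 ; 24 | 110 ; 35 | 112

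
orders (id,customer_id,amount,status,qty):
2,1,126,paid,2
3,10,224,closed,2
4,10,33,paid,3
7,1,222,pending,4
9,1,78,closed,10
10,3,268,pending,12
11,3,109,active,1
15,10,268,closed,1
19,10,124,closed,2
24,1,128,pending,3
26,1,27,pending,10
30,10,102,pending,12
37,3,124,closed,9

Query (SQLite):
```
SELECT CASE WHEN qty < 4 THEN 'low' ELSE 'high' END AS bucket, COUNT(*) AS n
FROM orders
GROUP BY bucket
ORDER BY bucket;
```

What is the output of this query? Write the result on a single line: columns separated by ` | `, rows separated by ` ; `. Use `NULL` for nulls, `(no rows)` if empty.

high | 6 ; low | 7

Bucket rows by qty < 4 → 'low' else 'high'; count each bucket.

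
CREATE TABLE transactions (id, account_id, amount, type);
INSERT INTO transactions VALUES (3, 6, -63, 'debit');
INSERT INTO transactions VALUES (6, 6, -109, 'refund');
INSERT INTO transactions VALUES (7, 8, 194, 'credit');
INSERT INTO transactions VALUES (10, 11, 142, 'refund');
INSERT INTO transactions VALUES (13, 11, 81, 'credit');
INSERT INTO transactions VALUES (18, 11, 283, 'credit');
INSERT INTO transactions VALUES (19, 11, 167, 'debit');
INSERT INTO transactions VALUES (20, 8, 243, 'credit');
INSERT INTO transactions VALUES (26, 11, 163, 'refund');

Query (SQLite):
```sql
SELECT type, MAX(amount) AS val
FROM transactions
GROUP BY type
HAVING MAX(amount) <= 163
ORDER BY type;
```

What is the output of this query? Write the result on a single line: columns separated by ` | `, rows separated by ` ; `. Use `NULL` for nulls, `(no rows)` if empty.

Partition transactions by type; compute MAX(amount) within each group.
HAVING: keep groups where MAX(amount) <= 163.
  credit: ids {7, 13, 18, 20} → MAX(amount)=283
  debit: ids {3, 19} → MAX(amount)=167
  refund: ids {6, 10, 26} → MAX(amount)=163

refund | 163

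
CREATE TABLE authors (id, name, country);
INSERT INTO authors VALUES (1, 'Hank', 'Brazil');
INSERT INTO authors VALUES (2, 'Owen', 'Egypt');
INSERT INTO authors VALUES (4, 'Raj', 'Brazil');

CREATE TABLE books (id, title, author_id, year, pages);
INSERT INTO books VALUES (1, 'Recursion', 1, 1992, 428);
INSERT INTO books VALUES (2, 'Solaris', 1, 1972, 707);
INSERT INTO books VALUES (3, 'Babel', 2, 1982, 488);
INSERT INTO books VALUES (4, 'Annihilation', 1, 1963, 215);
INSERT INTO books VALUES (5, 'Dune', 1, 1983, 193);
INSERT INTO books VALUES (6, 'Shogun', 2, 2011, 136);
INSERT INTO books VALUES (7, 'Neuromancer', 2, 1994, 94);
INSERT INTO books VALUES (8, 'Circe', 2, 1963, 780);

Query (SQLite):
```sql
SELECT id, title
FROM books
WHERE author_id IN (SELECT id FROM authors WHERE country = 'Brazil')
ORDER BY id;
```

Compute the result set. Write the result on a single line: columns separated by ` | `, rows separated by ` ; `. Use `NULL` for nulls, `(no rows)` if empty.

1 | Recursion ; 2 | Solaris ; 4 | Annihilation ; 5 | Dune

Inner query: authors.id where country = 'Brazil'.
Outer: keep books rows whose author_id is in that set.
Inner query → {1, 4}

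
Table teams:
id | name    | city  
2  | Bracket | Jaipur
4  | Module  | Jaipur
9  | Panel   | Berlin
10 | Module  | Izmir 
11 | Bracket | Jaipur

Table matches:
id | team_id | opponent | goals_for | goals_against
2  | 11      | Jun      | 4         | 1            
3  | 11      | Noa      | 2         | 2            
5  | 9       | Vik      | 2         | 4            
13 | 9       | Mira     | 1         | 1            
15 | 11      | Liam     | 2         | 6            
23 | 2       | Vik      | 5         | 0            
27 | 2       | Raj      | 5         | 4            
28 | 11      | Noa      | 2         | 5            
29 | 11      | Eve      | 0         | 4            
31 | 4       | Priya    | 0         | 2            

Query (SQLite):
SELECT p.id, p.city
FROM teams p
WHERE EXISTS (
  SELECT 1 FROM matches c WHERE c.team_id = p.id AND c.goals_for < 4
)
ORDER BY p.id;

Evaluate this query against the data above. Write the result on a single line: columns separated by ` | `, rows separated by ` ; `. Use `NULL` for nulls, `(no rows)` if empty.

4 | Jaipur ; 9 | Berlin ; 11 | Jaipur

For each teams row, check whether any matches with matching team_id has goals_for < 4.
Keep rows where that is true.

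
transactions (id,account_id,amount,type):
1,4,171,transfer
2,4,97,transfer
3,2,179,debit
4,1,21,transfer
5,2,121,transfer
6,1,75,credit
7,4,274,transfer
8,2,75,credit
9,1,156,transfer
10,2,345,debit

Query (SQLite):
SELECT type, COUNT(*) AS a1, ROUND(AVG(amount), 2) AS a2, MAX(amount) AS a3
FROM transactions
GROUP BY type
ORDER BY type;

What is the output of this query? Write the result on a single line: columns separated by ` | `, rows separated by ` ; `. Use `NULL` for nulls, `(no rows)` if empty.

credit | 2 | 75 | 75 ; debit | 2 | 262 | 345 ; transfer | 6 | 140 | 274

Group transactions by type.
Per group compute: COUNT(*), ROUND(AVG(amount), 2), MAX(amount).
  credit: ids {6, 8} → COUNT(*)=2, ROUND(AVG(amount), 2)=75, MAX(amount)=75
  debit: ids {3, 10} → COUNT(*)=2, ROUND(AVG(amount), 2)=262, MAX(amount)=345
  transfer: ids {1, 2, 4, 5, 7, 9} → COUNT(*)=6, ROUND(AVG(amount), 2)=140, MAX(amount)=274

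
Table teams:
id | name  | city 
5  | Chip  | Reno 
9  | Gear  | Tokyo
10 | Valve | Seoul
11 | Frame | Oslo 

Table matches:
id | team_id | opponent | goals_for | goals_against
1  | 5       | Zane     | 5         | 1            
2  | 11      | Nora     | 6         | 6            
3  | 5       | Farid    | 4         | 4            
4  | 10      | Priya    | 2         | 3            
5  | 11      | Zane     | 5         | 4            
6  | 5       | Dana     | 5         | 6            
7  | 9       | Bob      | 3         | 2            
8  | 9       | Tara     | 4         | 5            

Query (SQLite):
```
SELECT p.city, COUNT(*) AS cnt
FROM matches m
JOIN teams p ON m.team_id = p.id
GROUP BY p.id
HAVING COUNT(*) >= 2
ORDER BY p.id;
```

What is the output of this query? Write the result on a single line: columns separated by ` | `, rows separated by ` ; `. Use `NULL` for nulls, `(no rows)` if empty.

Reno | 3 ; Tokyo | 2 ; Oslo | 2

Join each matches row to its teams via team_id.
Group joined rows by teams.id; compute COUNT(*) per group.
HAVING: keep groups with count ≥ 2.
  5: ids {1, 3, 6} → COUNT(*)=3
  9: ids {7, 8} → COUNT(*)=2
  10: ids {4} → COUNT(*)=1
  11: ids {2, 5} → COUNT(*)=2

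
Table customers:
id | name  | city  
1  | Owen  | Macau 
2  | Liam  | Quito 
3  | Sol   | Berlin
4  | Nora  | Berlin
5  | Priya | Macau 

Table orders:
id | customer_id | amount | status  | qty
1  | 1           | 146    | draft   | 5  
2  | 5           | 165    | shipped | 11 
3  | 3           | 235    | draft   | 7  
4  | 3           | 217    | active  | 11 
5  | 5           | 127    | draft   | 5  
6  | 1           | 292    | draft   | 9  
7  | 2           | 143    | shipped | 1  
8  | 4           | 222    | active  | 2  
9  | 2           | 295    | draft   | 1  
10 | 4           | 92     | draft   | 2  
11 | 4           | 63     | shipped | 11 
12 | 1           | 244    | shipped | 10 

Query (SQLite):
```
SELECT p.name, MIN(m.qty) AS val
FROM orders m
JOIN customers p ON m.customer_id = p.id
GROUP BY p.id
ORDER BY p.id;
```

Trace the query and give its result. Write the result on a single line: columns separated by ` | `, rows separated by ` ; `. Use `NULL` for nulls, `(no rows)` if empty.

Owen | 5 ; Liam | 1 ; Sol | 7 ; Nora | 2 ; Priya | 5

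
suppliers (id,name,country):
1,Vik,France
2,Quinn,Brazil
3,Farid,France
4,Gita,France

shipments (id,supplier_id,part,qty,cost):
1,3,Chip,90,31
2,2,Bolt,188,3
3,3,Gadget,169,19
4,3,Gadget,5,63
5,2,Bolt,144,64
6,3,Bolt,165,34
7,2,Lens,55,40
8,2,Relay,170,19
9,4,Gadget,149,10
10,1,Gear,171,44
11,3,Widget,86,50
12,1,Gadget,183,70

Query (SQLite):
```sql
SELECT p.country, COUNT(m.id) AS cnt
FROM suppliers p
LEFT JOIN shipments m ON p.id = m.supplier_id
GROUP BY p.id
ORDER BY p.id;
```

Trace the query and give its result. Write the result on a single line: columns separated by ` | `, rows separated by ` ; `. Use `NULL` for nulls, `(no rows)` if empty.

France | 2 ; Brazil | 4 ; France | 5 ; France | 1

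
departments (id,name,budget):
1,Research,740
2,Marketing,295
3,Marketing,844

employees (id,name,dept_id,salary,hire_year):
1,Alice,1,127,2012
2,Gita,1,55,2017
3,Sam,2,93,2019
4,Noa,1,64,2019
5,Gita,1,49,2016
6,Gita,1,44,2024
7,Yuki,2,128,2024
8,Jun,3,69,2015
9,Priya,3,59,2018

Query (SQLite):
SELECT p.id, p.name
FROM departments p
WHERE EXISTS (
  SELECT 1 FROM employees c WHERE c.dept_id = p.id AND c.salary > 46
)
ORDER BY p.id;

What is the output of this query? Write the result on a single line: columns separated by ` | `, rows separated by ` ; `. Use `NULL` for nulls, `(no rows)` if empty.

For each departments row, check whether any employees with matching dept_id has salary > 46.
Keep rows where that is true.

1 | Research ; 2 | Marketing ; 3 | Marketing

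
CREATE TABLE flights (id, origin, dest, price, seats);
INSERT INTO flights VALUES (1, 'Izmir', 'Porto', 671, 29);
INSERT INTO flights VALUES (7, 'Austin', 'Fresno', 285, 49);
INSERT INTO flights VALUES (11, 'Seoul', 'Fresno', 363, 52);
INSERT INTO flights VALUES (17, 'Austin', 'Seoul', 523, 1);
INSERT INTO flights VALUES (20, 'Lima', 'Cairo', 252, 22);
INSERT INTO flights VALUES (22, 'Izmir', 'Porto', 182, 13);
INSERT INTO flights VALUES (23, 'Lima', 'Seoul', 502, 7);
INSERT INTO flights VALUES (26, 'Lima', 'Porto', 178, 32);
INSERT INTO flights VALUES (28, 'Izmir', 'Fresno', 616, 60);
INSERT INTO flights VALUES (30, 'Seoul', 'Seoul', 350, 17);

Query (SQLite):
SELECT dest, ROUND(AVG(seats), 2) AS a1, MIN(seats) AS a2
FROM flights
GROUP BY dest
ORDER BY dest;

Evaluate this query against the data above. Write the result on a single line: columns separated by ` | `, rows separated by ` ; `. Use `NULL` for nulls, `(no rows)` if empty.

Cairo | 22 | 22 ; Fresno | 53.67 | 49 ; Porto | 24.67 | 13 ; Seoul | 8.33 | 1

Group flights by dest.
Per group compute: ROUND(AVG(seats), 2), MIN(seats).
  Cairo: ids {20} → ROUND(AVG(seats), 2)=22, MIN(seats)=22
  Fresno: ids {7, 11, 28} → ROUND(AVG(seats), 2)=53.67, MIN(seats)=49
  Porto: ids {1, 22, 26} → ROUND(AVG(seats), 2)=24.67, MIN(seats)=13
  Seoul: ids {17, 23, 30} → ROUND(AVG(seats), 2)=8.33, MIN(seats)=1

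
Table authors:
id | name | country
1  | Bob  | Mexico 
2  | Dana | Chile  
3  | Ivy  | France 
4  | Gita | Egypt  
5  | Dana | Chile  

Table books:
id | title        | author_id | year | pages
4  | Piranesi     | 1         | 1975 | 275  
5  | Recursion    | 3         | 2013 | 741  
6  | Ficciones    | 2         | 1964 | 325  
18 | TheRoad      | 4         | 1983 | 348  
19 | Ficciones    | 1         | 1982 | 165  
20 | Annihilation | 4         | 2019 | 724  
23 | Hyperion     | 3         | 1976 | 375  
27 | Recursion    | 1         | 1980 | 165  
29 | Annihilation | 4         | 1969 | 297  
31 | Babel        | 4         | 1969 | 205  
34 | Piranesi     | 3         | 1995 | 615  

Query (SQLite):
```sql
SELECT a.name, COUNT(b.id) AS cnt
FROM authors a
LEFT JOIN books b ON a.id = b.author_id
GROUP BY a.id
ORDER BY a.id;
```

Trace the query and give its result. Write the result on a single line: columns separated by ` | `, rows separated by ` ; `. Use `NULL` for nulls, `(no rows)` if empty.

Bob | 3 ; Dana | 1 ; Ivy | 3 ; Gita | 4 ; Dana | 0

LEFT JOIN keeps every authors row; unmatched ones get NULL for books columns.
Group by authors.id and compute COUNT(b.id). COUNT(col) of an all-NULL group is 0.
  1: ids {4, 19, 27} → COUNT(b.id)=3
  2: ids {6} → COUNT(b.id)=1
  3: ids {5, 23, 34} → COUNT(b.id)=3
  4: ids {18, 20, 29, 31} → COUNT(b.id)=4
  5: ids {—} → COUNT(b.id)=0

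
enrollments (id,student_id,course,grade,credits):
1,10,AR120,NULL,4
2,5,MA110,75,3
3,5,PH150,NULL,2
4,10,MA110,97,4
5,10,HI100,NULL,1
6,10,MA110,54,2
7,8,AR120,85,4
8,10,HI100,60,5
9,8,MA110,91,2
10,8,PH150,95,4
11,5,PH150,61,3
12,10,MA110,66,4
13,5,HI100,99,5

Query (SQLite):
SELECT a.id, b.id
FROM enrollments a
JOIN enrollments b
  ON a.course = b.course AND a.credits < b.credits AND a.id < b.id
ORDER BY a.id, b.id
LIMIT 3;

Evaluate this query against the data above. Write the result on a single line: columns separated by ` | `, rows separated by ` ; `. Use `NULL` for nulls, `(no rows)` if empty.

Pairs (a,b) with same course, a.credits < b.credits, a.id < b.id.
course groups: AR120:{1,7} HI100:{5,8,13} MA110:{2,4,6,9,12} PH150:{3,10,11}
Ordered by (a.id, b.id); first 3.

2 | 4 ; 2 | 12 ; 3 | 10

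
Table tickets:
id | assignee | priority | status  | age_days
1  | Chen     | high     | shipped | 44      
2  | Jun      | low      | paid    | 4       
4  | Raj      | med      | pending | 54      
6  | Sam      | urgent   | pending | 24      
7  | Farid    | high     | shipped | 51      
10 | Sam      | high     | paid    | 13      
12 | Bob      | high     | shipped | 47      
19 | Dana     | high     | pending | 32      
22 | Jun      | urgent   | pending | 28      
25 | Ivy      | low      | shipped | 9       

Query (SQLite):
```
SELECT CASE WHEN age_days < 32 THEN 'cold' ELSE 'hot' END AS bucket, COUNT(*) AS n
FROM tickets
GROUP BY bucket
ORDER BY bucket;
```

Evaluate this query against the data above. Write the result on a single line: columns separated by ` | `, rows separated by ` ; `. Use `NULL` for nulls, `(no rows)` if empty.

cold | 5 ; hot | 5

Bucket rows by age_days < 32 → 'cold' else 'hot'; count each bucket.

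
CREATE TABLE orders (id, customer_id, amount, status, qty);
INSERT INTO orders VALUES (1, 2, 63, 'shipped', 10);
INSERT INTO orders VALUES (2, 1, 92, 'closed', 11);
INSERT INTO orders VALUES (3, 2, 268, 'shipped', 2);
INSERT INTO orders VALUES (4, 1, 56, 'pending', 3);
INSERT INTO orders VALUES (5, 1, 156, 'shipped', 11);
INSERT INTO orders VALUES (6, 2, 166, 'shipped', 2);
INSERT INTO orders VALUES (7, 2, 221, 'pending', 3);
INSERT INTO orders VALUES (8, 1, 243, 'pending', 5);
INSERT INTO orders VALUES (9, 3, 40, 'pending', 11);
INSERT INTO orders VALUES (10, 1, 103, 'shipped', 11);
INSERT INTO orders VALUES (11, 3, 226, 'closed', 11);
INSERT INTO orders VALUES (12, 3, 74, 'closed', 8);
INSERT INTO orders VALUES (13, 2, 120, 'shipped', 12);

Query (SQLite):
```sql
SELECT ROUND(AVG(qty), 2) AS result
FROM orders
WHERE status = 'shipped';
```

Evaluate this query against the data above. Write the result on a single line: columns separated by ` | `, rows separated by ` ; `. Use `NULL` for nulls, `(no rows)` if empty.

8

Rows where status='shipped' → qty values: [10, 2, 11, 2, 11, 12].
AVG = 48 / 6 (rounded to 2 dp).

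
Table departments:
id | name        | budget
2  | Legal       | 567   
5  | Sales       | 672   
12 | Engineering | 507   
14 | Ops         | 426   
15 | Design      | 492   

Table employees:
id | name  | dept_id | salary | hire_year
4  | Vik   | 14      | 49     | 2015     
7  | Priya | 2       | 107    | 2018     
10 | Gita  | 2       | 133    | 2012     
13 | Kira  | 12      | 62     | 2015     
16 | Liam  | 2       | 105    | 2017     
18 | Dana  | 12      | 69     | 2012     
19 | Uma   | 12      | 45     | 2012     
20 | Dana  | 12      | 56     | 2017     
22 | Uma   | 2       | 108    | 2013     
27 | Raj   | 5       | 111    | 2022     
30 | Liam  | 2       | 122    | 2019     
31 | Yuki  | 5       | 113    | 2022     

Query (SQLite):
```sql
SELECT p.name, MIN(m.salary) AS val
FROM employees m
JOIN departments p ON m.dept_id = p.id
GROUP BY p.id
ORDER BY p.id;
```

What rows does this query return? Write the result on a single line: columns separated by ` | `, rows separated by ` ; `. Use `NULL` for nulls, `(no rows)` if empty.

Join each employees row to its departments via dept_id.
Group joined rows by departments.id; compute MIN(m.salary) per group.
  2: ids {7, 10, 16, 22, 30} → MIN(m.salary)=105
  5: ids {27, 31} → MIN(m.salary)=111
  12: ids {13, 18, 19, 20} → MIN(m.salary)=45
  14: ids {4} → MIN(m.salary)=49

Legal | 105 ; Sales | 111 ; Engineering | 45 ; Ops | 49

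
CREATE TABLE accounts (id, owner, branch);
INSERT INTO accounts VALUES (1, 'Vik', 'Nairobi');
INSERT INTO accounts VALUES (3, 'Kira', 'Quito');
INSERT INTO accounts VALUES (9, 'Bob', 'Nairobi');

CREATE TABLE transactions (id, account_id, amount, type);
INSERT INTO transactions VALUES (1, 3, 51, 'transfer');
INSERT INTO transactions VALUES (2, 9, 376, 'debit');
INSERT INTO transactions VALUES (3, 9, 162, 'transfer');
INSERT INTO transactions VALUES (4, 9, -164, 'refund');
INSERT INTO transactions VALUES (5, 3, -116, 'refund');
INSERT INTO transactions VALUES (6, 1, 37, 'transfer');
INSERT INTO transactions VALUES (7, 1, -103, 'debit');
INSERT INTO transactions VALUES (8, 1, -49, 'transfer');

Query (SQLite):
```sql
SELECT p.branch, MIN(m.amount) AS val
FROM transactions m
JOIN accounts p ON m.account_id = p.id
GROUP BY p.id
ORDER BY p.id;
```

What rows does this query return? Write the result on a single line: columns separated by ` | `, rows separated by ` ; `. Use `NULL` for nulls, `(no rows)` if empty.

Nairobi | -103 ; Quito | -116 ; Nairobi | -164

Join each transactions row to its accounts via account_id.
Group joined rows by accounts.id; compute MIN(m.amount) per group.
  1: ids {6, 7, 8} → MIN(m.amount)=-103
  3: ids {1, 5} → MIN(m.amount)=-116
  9: ids {2, 3, 4} → MIN(m.amount)=-164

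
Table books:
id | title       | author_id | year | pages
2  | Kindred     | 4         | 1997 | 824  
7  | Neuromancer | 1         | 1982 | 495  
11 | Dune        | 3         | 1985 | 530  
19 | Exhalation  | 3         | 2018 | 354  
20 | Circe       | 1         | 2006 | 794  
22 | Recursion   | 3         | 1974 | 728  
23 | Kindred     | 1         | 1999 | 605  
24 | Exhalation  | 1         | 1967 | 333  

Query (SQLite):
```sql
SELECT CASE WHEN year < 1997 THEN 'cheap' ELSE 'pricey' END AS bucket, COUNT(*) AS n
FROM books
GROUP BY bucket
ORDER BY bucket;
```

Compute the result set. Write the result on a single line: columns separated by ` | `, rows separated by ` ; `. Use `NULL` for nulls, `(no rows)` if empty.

Bucket rows by year < 1997 → 'cheap' else 'pricey'; count each bucket.

cheap | 4 ; pricey | 4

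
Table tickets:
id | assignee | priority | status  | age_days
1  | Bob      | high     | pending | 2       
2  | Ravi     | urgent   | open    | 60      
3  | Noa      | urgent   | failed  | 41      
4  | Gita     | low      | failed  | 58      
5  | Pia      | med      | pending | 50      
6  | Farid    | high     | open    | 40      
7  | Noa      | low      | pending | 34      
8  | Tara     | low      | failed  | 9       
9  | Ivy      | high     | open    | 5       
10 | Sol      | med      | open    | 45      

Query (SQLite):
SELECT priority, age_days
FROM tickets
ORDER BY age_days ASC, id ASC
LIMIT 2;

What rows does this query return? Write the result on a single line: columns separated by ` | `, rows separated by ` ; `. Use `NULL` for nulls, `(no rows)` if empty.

high | 2 ; high | 5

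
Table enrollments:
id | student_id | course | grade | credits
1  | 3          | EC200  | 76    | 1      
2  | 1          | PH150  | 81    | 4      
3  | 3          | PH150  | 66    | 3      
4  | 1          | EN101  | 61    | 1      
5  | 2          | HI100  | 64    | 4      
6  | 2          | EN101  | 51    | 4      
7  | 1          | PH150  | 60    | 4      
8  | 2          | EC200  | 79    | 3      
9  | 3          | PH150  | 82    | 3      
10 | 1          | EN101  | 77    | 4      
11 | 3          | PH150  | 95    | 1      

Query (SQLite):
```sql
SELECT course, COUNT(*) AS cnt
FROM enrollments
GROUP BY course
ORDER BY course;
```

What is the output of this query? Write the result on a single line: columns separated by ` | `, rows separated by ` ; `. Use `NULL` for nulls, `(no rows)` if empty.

Partition enrollments by course; compute COUNT(*) within each group.
  EC200: ids {1, 8} → COUNT(*)=2
  EN101: ids {4, 6, 10} → COUNT(*)=3
  HI100: ids {5} → COUNT(*)=1
  PH150: ids {2, 3, 7, 9, 11} → COUNT(*)=5

EC200 | 2 ; EN101 | 3 ; HI100 | 1 ; PH150 | 5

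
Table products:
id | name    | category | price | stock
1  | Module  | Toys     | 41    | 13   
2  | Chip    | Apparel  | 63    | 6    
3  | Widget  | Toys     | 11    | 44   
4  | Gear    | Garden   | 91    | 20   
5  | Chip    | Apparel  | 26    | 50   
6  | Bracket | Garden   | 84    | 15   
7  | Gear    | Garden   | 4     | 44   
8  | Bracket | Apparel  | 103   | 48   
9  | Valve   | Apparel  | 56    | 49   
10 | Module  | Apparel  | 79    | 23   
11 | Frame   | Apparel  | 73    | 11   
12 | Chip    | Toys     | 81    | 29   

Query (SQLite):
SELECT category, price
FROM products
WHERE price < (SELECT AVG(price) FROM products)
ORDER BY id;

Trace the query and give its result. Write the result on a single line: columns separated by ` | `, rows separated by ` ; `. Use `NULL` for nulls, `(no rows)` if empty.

Toys | 41 ; Toys | 11 ; Apparel | 26 ; Garden | 4 ; Apparel | 56

Scalar subquery: AVG(price) over all products rows = 59.333333 (≈; comparison uses full precision).
Keep rows where price < that value.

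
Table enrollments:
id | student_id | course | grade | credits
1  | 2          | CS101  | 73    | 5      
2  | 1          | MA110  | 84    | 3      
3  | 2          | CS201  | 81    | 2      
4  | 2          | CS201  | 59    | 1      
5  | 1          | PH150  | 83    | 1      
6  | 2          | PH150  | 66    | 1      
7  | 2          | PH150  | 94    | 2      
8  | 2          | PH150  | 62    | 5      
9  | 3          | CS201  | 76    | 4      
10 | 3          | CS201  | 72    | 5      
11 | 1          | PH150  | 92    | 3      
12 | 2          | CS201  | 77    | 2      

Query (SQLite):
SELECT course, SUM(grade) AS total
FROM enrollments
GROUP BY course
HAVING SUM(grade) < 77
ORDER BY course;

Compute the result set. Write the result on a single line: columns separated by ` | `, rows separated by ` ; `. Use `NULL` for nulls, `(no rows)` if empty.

Partition enrollments by course; compute SUM(grade) within each group.
HAVING: keep groups where SUM(grade) < 77.
  CS101: ids {1} → SUM(grade)=73
  CS201: ids {3, 4, 9, 10, 12} → SUM(grade)=365
  MA110: ids {2} → SUM(grade)=84
  PH150: ids {5, 6, 7, 8, 11} → SUM(grade)=397

CS101 | 73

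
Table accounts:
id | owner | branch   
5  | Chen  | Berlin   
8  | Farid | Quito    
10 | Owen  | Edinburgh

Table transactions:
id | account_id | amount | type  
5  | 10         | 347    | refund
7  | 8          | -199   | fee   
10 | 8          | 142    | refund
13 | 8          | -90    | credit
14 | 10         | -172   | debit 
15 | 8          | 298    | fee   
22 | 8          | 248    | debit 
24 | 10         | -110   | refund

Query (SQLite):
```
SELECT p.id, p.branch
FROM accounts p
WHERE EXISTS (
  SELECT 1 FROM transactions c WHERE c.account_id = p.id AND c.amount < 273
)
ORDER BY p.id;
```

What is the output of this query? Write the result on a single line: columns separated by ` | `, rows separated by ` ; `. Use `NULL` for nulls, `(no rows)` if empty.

8 | Quito ; 10 | Edinburgh

For each accounts row, check whether any transactions with matching account_id has amount < 273.
Keep rows where that is true.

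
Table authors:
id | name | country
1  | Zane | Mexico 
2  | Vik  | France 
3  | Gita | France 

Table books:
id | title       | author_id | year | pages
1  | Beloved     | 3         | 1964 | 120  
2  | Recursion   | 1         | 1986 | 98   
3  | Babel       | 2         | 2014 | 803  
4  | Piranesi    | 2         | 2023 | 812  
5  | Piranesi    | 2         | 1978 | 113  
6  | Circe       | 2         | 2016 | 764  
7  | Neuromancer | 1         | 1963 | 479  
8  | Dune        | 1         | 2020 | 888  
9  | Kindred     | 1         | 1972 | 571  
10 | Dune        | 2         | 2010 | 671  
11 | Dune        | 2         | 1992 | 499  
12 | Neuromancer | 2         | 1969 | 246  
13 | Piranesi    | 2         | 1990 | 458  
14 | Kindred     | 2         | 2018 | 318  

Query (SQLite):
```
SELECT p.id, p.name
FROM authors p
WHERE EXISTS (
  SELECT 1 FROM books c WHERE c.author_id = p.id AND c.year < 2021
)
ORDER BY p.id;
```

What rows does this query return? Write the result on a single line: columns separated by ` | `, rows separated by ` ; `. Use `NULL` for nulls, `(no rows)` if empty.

1 | Zane ; 2 | Vik ; 3 | Gita

For each authors row, check whether any books with matching author_id has year < 2021.
Keep rows where that is true.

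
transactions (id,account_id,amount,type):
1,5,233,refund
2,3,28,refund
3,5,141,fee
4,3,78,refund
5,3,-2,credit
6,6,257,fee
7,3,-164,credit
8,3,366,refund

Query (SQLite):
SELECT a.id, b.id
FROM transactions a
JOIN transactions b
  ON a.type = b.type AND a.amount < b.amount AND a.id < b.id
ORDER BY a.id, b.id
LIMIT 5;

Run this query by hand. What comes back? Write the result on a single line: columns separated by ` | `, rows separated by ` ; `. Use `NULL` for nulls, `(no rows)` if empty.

1 | 8 ; 2 | 4 ; 2 | 8 ; 3 | 6 ; 4 | 8

Pairs (a,b) with same type, a.amount < b.amount, a.id < b.id.
type groups: credit:{5,7} fee:{3,6} refund:{1,2,4,8}
Ordered by (a.id, b.id); first 5.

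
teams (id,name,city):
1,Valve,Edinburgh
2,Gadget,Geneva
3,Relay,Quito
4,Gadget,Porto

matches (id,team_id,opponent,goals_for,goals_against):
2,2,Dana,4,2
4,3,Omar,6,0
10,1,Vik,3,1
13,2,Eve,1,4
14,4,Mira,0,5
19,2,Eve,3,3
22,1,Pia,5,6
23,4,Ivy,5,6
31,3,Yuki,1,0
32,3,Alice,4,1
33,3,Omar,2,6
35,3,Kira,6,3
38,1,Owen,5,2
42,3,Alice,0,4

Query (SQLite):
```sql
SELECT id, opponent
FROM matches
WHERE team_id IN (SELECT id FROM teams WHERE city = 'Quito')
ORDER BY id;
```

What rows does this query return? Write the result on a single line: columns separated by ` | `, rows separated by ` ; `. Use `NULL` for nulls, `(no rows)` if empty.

4 | Omar ; 31 | Yuki ; 32 | Alice ; 33 | Omar ; 35 | Kira ; 42 | Alice

Inner query: teams.id where city = 'Quito'.
Outer: keep matches rows whose team_id is in that set.
Inner query → {3}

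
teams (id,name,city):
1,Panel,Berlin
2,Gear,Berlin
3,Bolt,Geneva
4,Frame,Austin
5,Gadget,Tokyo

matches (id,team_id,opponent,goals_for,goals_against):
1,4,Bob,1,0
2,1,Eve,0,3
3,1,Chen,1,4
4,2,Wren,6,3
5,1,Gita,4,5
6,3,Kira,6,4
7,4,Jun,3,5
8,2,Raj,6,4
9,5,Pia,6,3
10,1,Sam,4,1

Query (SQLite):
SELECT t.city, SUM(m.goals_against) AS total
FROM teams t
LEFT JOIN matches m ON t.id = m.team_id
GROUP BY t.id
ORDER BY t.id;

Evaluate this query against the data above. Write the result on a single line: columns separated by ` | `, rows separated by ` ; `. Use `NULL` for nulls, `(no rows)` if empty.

LEFT JOIN keeps every teams row; unmatched ones get NULL for matches columns.
Group by teams.id and compute SUM(m.goals_against). SUM over an all-NULL group is NULL.
  1: ids {2, 3, 5, 10} → SUM(m.goals_against)=13
  2: ids {4, 8} → SUM(m.goals_against)=7
  3: ids {6} → SUM(m.goals_against)=4
  4: ids {1, 7} → SUM(m.goals_against)=5
  5: ids {9} → SUM(m.goals_against)=3

Berlin | 13 ; Berlin | 7 ; Geneva | 4 ; Austin | 5 ; Tokyo | 3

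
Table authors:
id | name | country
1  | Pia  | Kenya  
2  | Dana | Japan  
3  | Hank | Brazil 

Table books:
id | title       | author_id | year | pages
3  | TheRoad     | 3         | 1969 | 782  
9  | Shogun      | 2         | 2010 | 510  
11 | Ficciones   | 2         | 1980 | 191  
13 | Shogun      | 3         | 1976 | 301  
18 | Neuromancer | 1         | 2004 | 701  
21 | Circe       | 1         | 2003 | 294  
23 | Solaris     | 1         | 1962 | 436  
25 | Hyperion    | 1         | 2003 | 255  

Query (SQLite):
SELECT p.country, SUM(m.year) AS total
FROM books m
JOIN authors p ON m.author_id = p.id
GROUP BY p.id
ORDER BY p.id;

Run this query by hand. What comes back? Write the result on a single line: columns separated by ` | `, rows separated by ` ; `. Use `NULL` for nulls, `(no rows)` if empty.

Join each books row to its authors via author_id.
Group joined rows by authors.id; compute SUM(m.year) per group.
  1: ids {18, 21, 23, 25} → SUM(m.year)=7972
  2: ids {9, 11} → SUM(m.year)=3990
  3: ids {3, 13} → SUM(m.year)=3945

Kenya | 7972 ; Japan | 3990 ; Brazil | 3945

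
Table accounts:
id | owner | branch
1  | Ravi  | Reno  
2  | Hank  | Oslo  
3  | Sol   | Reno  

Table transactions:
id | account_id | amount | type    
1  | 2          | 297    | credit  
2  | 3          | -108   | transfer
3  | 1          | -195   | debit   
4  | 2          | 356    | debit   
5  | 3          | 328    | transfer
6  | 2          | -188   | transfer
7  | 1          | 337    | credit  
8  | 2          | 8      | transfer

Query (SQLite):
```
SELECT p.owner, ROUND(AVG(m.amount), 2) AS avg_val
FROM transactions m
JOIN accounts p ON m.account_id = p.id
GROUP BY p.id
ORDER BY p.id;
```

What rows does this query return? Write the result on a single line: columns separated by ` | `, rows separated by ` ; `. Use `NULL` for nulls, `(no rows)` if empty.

Ravi | 71 ; Hank | 118.25 ; Sol | 110

Join each transactions row to its accounts via account_id.
Group joined rows by accounts.id; compute ROUND(AVG(m.amount), 2) per group.
  1: ids {3, 7} → ROUND(AVG(m.amount), 2)=71
  2: ids {1, 4, 6, 8} → ROUND(AVG(m.amount), 2)=118.25
  3: ids {2, 5} → ROUND(AVG(m.amount), 2)=110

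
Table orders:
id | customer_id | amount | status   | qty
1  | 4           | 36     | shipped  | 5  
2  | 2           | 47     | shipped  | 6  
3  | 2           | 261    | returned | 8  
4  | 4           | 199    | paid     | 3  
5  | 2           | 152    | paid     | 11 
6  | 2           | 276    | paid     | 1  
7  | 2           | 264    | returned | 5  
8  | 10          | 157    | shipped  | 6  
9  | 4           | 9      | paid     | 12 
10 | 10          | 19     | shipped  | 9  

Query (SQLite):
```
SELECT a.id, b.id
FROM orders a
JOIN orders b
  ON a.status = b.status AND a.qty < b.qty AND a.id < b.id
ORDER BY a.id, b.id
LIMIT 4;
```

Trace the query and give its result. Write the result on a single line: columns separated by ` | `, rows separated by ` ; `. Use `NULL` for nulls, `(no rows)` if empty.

1 | 2 ; 1 | 8 ; 1 | 10 ; 2 | 10

Pairs (a,b) with same status, a.qty < b.qty, a.id < b.id.
status groups: paid:{4,5,6,9} returned:{3,7} shipped:{1,2,8,10}
Ordered by (a.id, b.id); first 4.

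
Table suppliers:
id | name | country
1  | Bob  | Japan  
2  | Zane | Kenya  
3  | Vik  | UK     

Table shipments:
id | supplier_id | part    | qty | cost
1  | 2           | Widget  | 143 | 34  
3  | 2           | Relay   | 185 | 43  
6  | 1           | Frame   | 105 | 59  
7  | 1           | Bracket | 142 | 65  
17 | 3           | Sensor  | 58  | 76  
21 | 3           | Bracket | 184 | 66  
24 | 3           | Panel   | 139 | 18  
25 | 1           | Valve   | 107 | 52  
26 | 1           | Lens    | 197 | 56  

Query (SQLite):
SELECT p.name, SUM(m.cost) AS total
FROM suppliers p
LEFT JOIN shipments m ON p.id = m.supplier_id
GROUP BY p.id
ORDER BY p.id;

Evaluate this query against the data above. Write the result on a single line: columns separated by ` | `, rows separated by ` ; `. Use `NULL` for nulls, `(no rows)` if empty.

Bob | 232 ; Zane | 77 ; Vik | 160

LEFT JOIN keeps every suppliers row; unmatched ones get NULL for shipments columns.
Group by suppliers.id and compute SUM(m.cost). SUM over an all-NULL group is NULL.
  1: ids {6, 7, 25, 26} → SUM(m.cost)=232
  2: ids {1, 3} → SUM(m.cost)=77
  3: ids {17, 21, 24} → SUM(m.cost)=160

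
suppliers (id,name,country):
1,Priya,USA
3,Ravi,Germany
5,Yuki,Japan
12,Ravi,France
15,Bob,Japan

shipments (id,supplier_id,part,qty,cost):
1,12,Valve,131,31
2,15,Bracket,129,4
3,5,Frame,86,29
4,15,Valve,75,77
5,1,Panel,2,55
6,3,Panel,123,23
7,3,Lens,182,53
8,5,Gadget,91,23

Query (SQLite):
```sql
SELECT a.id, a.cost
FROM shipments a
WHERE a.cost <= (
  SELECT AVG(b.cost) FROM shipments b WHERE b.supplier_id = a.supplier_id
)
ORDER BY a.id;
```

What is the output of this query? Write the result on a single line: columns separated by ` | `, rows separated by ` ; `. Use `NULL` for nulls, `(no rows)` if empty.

1 | 31 ; 2 | 4 ; 5 | 55 ; 6 | 23 ; 8 | 23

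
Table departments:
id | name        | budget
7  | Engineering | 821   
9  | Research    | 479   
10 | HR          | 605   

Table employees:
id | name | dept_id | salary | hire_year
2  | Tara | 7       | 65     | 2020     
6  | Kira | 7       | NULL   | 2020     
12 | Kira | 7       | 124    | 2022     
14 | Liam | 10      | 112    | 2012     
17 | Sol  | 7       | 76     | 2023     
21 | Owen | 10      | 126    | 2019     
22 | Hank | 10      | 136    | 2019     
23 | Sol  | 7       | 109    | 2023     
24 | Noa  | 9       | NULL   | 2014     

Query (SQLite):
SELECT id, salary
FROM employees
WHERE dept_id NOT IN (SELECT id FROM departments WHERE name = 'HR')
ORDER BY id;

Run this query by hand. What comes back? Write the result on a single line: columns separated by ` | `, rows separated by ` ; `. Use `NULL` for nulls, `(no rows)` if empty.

Inner query: departments.id where name = 'HR'.
Outer: keep employees rows whose dept_id is not in that set.
Inner query → {10}

2 | 65 ; 6 | NULL ; 12 | 124 ; 17 | 76 ; 23 | 109 ; 24 | NULL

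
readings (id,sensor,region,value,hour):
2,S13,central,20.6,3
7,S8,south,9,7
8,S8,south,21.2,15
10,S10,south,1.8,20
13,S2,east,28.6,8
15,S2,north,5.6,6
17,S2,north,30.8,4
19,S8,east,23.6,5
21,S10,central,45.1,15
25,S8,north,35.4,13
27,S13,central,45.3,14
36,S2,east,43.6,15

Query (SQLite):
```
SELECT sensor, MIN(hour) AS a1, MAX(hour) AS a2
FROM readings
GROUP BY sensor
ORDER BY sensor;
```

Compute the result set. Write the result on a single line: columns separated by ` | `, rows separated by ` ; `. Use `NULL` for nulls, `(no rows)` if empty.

Group readings by sensor.
Per group compute: MIN(hour), MAX(hour).
  S10: ids {10, 21} → MIN(hour)=15, MAX(hour)=20
  S13: ids {2, 27} → MIN(hour)=3, MAX(hour)=14
  S2: ids {13, 15, 17, 36} → MIN(hour)=4, MAX(hour)=15
  S8: ids {7, 8, 19, 25} → MIN(hour)=5, MAX(hour)=15

S10 | 15 | 20 ; S13 | 3 | 14 ; S2 | 4 | 15 ; S8 | 5 | 15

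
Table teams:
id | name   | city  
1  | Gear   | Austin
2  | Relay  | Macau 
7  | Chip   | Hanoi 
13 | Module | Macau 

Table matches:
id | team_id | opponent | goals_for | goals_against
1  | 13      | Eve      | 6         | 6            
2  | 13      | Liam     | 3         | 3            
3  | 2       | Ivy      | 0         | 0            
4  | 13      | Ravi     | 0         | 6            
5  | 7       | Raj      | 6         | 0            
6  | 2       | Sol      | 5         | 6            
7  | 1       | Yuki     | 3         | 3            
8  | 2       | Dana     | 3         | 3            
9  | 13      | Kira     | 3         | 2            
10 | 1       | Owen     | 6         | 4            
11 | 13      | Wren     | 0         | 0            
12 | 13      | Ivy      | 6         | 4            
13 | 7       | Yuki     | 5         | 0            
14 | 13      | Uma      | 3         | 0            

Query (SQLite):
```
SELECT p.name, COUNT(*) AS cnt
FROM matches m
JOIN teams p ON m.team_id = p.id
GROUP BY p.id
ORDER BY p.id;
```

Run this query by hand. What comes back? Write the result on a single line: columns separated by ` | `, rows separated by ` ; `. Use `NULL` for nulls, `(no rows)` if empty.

Gear | 2 ; Relay | 3 ; Chip | 2 ; Module | 7

Join each matches row to its teams via team_id.
Group joined rows by teams.id; compute COUNT(*) per group.
  1: ids {7, 10} → COUNT(*)=2
  2: ids {3, 6, 8} → COUNT(*)=3
  7: ids {5, 13} → COUNT(*)=2
  13: ids {1, 2, 4, 9, 11, 12, 14} → COUNT(*)=7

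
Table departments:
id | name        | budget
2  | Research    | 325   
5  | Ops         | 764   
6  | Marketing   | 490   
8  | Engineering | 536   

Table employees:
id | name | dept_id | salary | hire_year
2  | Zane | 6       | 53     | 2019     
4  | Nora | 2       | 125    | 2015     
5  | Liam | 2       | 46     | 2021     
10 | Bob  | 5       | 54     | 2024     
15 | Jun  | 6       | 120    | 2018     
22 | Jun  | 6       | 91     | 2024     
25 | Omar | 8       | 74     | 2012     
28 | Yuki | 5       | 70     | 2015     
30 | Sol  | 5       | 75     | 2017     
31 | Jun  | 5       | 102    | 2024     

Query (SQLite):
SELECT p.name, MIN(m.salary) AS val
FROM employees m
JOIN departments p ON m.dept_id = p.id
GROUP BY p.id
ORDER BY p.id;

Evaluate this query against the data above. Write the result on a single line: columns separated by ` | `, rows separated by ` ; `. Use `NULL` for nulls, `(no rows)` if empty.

Join each employees row to its departments via dept_id.
Group joined rows by departments.id; compute MIN(m.salary) per group.
  2: ids {4, 5} → MIN(m.salary)=46
  5: ids {10, 28, 30, 31} → MIN(m.salary)=54
  6: ids {2, 15, 22} → MIN(m.salary)=53
  8: ids {25} → MIN(m.salary)=74

Research | 46 ; Ops | 54 ; Marketing | 53 ; Engineering | 74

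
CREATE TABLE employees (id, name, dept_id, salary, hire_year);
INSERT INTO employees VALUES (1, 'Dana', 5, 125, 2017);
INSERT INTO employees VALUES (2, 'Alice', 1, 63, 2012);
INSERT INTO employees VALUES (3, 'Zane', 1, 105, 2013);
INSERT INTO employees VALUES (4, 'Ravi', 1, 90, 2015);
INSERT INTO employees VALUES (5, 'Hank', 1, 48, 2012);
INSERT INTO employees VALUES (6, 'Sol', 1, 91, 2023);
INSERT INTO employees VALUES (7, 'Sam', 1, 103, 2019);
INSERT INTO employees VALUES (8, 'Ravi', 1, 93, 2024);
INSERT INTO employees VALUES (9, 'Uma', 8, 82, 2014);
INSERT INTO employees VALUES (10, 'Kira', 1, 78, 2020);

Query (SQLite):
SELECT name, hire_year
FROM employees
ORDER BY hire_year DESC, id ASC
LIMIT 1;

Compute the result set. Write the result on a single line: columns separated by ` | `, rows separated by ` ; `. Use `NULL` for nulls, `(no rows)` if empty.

Ravi | 2024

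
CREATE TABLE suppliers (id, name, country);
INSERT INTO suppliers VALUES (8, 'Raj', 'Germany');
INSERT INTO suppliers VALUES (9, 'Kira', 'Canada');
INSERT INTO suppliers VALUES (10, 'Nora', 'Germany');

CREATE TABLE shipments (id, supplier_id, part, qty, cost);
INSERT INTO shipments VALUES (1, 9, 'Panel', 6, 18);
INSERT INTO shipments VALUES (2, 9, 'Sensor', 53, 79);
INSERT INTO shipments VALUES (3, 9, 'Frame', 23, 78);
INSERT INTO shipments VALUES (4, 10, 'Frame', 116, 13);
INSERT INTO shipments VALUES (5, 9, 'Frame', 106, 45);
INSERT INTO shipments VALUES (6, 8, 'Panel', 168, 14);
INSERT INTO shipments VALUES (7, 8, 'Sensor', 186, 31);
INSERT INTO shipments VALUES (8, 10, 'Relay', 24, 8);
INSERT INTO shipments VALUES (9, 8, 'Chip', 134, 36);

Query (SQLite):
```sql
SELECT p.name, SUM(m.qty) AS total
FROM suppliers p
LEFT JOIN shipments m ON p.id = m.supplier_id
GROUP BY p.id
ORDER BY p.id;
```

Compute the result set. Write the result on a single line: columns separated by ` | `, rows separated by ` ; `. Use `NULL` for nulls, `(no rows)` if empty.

Raj | 488 ; Kira | 188 ; Nora | 140

LEFT JOIN keeps every suppliers row; unmatched ones get NULL for shipments columns.
Group by suppliers.id and compute SUM(m.qty). SUM over an all-NULL group is NULL.
  8: ids {6, 7, 9} → SUM(m.qty)=488
  9: ids {1, 2, 3, 5} → SUM(m.qty)=188
  10: ids {4, 8} → SUM(m.qty)=140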